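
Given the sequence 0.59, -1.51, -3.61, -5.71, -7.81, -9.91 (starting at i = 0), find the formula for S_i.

Check differences: -1.51 - 0.59 = -2.1
-3.61 - -1.51 = -2.1
Common difference d = -2.1.
First term a = 0.59.
Formula: S_i = 0.59 - 2.10*i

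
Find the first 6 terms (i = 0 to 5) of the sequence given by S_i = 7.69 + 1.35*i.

This is an arithmetic sequence.
i=0: S_0 = 7.69 + 1.35*0 = 7.69
i=1: S_1 = 7.69 + 1.35*1 = 9.04
i=2: S_2 = 7.69 + 1.35*2 = 10.39
i=3: S_3 = 7.69 + 1.35*3 = 11.74
i=4: S_4 = 7.69 + 1.35*4 = 13.09
i=5: S_5 = 7.69 + 1.35*5 = 14.44
The first 6 terms are: [7.69, 9.04, 10.39, 11.74, 13.09, 14.44]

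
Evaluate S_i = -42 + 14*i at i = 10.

S_10 = -42 + 14*10 = -42 + 140 = 98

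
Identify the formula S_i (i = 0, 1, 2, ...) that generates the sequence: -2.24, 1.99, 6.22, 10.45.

Check differences: 1.99 - -2.24 = 4.23
6.22 - 1.99 = 4.23
Common difference d = 4.23.
First term a = -2.24.
Formula: S_i = -2.24 + 4.23*i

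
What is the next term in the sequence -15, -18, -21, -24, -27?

Differences: -18 - -15 = -3
This is an arithmetic sequence with common difference d = -3.
Next term = -27 + -3 = -30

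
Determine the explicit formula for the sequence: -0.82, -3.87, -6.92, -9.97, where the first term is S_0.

Check differences: -3.87 - -0.82 = -3.05
-6.92 - -3.87 = -3.05
Common difference d = -3.05.
First term a = -0.82.
Formula: S_i = -0.82 - 3.05*i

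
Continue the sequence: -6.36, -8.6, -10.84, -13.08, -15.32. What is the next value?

Differences: -8.6 - -6.36 = -2.24
This is an arithmetic sequence with common difference d = -2.24.
Next term = -15.32 + -2.24 = -17.56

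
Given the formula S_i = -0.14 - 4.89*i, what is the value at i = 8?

S_8 = -0.14 + -4.89*8 = -0.14 + -39.12 = -39.26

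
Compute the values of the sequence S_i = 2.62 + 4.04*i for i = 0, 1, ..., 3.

This is an arithmetic sequence.
i=0: S_0 = 2.62 + 4.04*0 = 2.62
i=1: S_1 = 2.62 + 4.04*1 = 6.66
i=2: S_2 = 2.62 + 4.04*2 = 10.7
i=3: S_3 = 2.62 + 4.04*3 = 14.74
The first 4 terms are: [2.62, 6.66, 10.7, 14.74]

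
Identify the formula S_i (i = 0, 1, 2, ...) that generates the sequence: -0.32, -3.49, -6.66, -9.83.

Check differences: -3.49 - -0.32 = -3.17
-6.66 - -3.49 = -3.17
Common difference d = -3.17.
First term a = -0.32.
Formula: S_i = -0.32 - 3.17*i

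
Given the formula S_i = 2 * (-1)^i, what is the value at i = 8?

S_8 = 2 * (-1)^8 = 2 * 1 = 2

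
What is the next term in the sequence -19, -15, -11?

Differences: -15 - -19 = 4
This is an arithmetic sequence with common difference d = 4.
Next term = -11 + 4 = -7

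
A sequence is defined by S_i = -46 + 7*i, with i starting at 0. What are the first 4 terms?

This is an arithmetic sequence.
i=0: S_0 = -46 + 7*0 = -46
i=1: S_1 = -46 + 7*1 = -39
i=2: S_2 = -46 + 7*2 = -32
i=3: S_3 = -46 + 7*3 = -25
The first 4 terms are: [-46, -39, -32, -25]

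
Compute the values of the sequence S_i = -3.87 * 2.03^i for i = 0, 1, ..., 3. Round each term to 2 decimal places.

This is a geometric sequence.
i=0: S_0 = -3.87 * 2.03^0 = -3.87
i=1: S_1 = -3.87 * 2.03^1 ≈ -7.86
i=2: S_2 = -3.87 * 2.03^2 ≈ -15.95
i=3: S_3 = -3.87 * 2.03^3 ≈ -32.37
The first 4 terms are: [-3.87, -7.86, -15.95, -32.37]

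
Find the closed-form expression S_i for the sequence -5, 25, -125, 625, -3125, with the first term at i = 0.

Check ratios: 25 / -5 = -5.0
Common ratio r = -5.
First term a = -5.
Formula: S_i = -5 * (-5)^i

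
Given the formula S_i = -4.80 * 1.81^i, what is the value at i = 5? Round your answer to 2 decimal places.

S_5 = -4.8 * 1.81^5 ≈ -4.8 * 19.4264 ≈ -93.25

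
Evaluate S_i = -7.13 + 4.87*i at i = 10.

S_10 = -7.13 + 4.87*10 = -7.13 + 48.7 = 41.57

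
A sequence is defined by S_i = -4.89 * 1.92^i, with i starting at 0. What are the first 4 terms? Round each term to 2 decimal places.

This is a geometric sequence.
i=0: S_0 = -4.89 * 1.92^0 = -4.89
i=1: S_1 = -4.89 * 1.92^1 ≈ -9.39
i=2: S_2 = -4.89 * 1.92^2 ≈ -18.03
i=3: S_3 = -4.89 * 1.92^3 ≈ -34.61
The first 4 terms are: [-4.89, -9.39, -18.03, -34.61]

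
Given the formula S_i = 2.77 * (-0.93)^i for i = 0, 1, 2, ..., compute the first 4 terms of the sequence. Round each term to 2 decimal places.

This is a geometric sequence.
i=0: S_0 = 2.77 * (-0.93)^0 = 2.77
i=1: S_1 = 2.77 * (-0.93)^1 ≈ -2.58
i=2: S_2 = 2.77 * (-0.93)^2 ≈ 2.4
i=3: S_3 = 2.77 * (-0.93)^3 ≈ -2.23
The first 4 terms are: [2.77, -2.58, 2.4, -2.23]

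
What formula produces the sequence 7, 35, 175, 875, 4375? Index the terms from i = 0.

Check ratios: 35 / 7 = 5.0
Common ratio r = 5.
First term a = 7.
Formula: S_i = 7 * 5^i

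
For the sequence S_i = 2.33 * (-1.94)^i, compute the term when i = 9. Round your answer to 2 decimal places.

S_9 = 2.33 * (-1.94)^9 ≈ 2.33 * -389.2383 ≈ -906.93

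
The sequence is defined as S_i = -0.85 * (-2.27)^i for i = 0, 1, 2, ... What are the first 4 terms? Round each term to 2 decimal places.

This is a geometric sequence.
i=0: S_0 = -0.85 * (-2.27)^0 = -0.85
i=1: S_1 = -0.85 * (-2.27)^1 ≈ 1.93
i=2: S_2 = -0.85 * (-2.27)^2 ≈ -4.38
i=3: S_3 = -0.85 * (-2.27)^3 ≈ 9.94
The first 4 terms are: [-0.85, 1.93, -4.38, 9.94]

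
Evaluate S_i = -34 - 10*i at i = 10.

S_10 = -34 + -10*10 = -34 + -100 = -134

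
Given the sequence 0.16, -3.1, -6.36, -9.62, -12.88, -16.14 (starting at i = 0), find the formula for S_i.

Check differences: -3.1 - 0.16 = -3.26
-6.36 - -3.1 = -3.26
Common difference d = -3.26.
First term a = 0.16.
Formula: S_i = 0.16 - 3.26*i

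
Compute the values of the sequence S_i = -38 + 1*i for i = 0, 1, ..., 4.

This is an arithmetic sequence.
i=0: S_0 = -38 + 1*0 = -38
i=1: S_1 = -38 + 1*1 = -37
i=2: S_2 = -38 + 1*2 = -36
i=3: S_3 = -38 + 1*3 = -35
i=4: S_4 = -38 + 1*4 = -34
The first 5 terms are: [-38, -37, -36, -35, -34]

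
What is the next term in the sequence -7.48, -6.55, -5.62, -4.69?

Differences: -6.55 - -7.48 = 0.93
This is an arithmetic sequence with common difference d = 0.93.
Next term = -4.69 + 0.93 = -3.76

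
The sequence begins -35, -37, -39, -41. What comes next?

Differences: -37 - -35 = -2
This is an arithmetic sequence with common difference d = -2.
Next term = -41 + -2 = -43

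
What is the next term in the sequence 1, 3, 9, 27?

Ratios: 3 / 1 = 3.0
This is a geometric sequence with common ratio r = 3.
Next term = 27 * 3 = 81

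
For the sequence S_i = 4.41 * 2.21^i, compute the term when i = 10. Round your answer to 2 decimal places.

S_10 = 4.41 * 2.21^10 ≈ 4.41 * 2779.2188 ≈ 12256.35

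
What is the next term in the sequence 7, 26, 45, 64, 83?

Differences: 26 - 7 = 19
This is an arithmetic sequence with common difference d = 19.
Next term = 83 + 19 = 102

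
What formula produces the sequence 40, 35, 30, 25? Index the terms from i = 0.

Check differences: 35 - 40 = -5
30 - 35 = -5
Common difference d = -5.
First term a = 40.
Formula: S_i = 40 - 5*i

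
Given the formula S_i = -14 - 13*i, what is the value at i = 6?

S_6 = -14 + -13*6 = -14 + -78 = -92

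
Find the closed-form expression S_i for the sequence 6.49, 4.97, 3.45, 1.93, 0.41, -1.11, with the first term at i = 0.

Check differences: 4.97 - 6.49 = -1.52
3.45 - 4.97 = -1.52
Common difference d = -1.52.
First term a = 6.49.
Formula: S_i = 6.49 - 1.52*i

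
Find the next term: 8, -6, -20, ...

Differences: -6 - 8 = -14
This is an arithmetic sequence with common difference d = -14.
Next term = -20 + -14 = -34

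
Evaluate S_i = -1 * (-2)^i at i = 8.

S_8 = -1 * (-2)^8 = -1 * 256 = -256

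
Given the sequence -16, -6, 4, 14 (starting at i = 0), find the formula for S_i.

Check differences: -6 - -16 = 10
4 - -6 = 10
Common difference d = 10.
First term a = -16.
Formula: S_i = -16 + 10*i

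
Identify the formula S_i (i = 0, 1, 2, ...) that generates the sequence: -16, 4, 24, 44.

Check differences: 4 - -16 = 20
24 - 4 = 20
Common difference d = 20.
First term a = -16.
Formula: S_i = -16 + 20*i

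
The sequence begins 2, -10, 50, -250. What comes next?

Ratios: -10 / 2 = -5.0
This is a geometric sequence with common ratio r = -5.
Next term = -250 * -5 = 1250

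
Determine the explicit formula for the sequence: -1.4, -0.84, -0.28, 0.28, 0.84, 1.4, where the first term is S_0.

Check differences: -0.84 - -1.4 = 0.56
-0.28 - -0.84 = 0.56
Common difference d = 0.56.
First term a = -1.4.
Formula: S_i = -1.40 + 0.56*i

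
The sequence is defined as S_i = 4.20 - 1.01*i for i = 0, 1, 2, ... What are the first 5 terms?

This is an arithmetic sequence.
i=0: S_0 = 4.2 + -1.01*0 = 4.2
i=1: S_1 = 4.2 + -1.01*1 = 3.19
i=2: S_2 = 4.2 + -1.01*2 = 2.18
i=3: S_3 = 4.2 + -1.01*3 = 1.17
i=4: S_4 = 4.2 + -1.01*4 = 0.16
The first 5 terms are: [4.2, 3.19, 2.18, 1.17, 0.16]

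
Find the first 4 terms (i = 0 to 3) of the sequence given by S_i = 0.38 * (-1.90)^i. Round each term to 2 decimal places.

This is a geometric sequence.
i=0: S_0 = 0.38 * (-1.9)^0 = 0.38
i=1: S_1 = 0.38 * (-1.9)^1 ≈ -0.72
i=2: S_2 = 0.38 * (-1.9)^2 ≈ 1.37
i=3: S_3 = 0.38 * (-1.9)^3 ≈ -2.61
The first 4 terms are: [0.38, -0.72, 1.37, -2.61]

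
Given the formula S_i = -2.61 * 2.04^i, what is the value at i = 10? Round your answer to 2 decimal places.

S_10 = -2.61 * 2.04^10 ≈ -2.61 * 1248.2503 ≈ -3257.93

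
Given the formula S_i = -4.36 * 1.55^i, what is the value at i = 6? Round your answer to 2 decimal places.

S_6 = -4.36 * 1.55^6 ≈ -4.36 * 13.8672 ≈ -60.46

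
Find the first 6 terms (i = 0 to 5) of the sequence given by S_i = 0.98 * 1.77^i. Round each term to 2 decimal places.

This is a geometric sequence.
i=0: S_0 = 0.98 * 1.77^0 = 0.98
i=1: S_1 = 0.98 * 1.77^1 ≈ 1.73
i=2: S_2 = 0.98 * 1.77^2 ≈ 3.07
i=3: S_3 = 0.98 * 1.77^3 ≈ 5.43
i=4: S_4 = 0.98 * 1.77^4 ≈ 9.62
i=5: S_5 = 0.98 * 1.77^5 ≈ 17.03
The first 6 terms are: [0.98, 1.73, 3.07, 5.43, 9.62, 17.03]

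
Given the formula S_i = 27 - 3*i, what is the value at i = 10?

S_10 = 27 + -3*10 = 27 + -30 = -3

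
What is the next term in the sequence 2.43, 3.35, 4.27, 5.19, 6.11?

Differences: 3.35 - 2.43 = 0.92
This is an arithmetic sequence with common difference d = 0.92.
Next term = 6.11 + 0.92 = 7.03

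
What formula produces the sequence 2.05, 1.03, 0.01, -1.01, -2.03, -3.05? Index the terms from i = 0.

Check differences: 1.03 - 2.05 = -1.02
0.01 - 1.03 = -1.02
Common difference d = -1.02.
First term a = 2.05.
Formula: S_i = 2.05 - 1.02*i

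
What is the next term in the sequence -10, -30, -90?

Ratios: -30 / -10 = 3.0
This is a geometric sequence with common ratio r = 3.
Next term = -90 * 3 = -270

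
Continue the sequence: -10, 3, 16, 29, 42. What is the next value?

Differences: 3 - -10 = 13
This is an arithmetic sequence with common difference d = 13.
Next term = 42 + 13 = 55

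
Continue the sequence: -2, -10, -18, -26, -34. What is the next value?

Differences: -10 - -2 = -8
This is an arithmetic sequence with common difference d = -8.
Next term = -34 + -8 = -42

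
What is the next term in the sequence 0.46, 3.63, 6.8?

Differences: 3.63 - 0.46 = 3.17
This is an arithmetic sequence with common difference d = 3.17.
Next term = 6.8 + 3.17 = 9.97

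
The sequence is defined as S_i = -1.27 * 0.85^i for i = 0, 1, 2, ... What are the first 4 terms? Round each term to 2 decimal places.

This is a geometric sequence.
i=0: S_0 = -1.27 * 0.85^0 = -1.27
i=1: S_1 = -1.27 * 0.85^1 ≈ -1.08
i=2: S_2 = -1.27 * 0.85^2 ≈ -0.92
i=3: S_3 = -1.27 * 0.85^3 ≈ -0.78
The first 4 terms are: [-1.27, -1.08, -0.92, -0.78]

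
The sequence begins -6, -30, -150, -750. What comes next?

Ratios: -30 / -6 = 5.0
This is a geometric sequence with common ratio r = 5.
Next term = -750 * 5 = -3750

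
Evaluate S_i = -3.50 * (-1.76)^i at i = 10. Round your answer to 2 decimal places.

S_10 = -3.5 * (-1.76)^10 ≈ -3.5 * 285.185 ≈ -998.15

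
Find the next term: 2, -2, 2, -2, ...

Ratios: -2 / 2 = -1.0
This is a geometric sequence with common ratio r = -1.
Next term = -2 * -1 = 2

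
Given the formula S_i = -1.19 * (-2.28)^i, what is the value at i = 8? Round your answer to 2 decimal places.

S_8 = -1.19 * (-2.28)^8 ≈ -1.19 * 730.2621 ≈ -869.01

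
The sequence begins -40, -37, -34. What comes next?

Differences: -37 - -40 = 3
This is an arithmetic sequence with common difference d = 3.
Next term = -34 + 3 = -31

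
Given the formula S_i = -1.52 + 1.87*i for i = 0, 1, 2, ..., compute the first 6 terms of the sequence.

This is an arithmetic sequence.
i=0: S_0 = -1.52 + 1.87*0 = -1.52
i=1: S_1 = -1.52 + 1.87*1 = 0.35
i=2: S_2 = -1.52 + 1.87*2 = 2.22
i=3: S_3 = -1.52 + 1.87*3 = 4.09
i=4: S_4 = -1.52 + 1.87*4 = 5.96
i=5: S_5 = -1.52 + 1.87*5 = 7.83
The first 6 terms are: [-1.52, 0.35, 2.22, 4.09, 5.96, 7.83]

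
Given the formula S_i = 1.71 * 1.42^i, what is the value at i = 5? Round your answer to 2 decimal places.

S_5 = 1.71 * 1.42^5 ≈ 1.71 * 5.7735 ≈ 9.87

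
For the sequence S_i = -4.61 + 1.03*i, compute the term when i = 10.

S_10 = -4.61 + 1.03*10 = -4.61 + 10.3 = 5.69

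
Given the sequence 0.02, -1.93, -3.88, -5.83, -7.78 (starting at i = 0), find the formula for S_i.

Check differences: -1.93 - 0.02 = -1.95
-3.88 - -1.93 = -1.95
Common difference d = -1.95.
First term a = 0.02.
Formula: S_i = 0.02 - 1.95*i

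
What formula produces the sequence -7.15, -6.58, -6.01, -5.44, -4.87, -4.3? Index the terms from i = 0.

Check differences: -6.58 - -7.15 = 0.57
-6.01 - -6.58 = 0.57
Common difference d = 0.57.
First term a = -7.15.
Formula: S_i = -7.15 + 0.57*i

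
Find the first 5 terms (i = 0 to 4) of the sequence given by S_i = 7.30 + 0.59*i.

This is an arithmetic sequence.
i=0: S_0 = 7.3 + 0.59*0 = 7.3
i=1: S_1 = 7.3 + 0.59*1 = 7.89
i=2: S_2 = 7.3 + 0.59*2 = 8.48
i=3: S_3 = 7.3 + 0.59*3 = 9.07
i=4: S_4 = 7.3 + 0.59*4 = 9.66
The first 5 terms are: [7.3, 7.89, 8.48, 9.07, 9.66]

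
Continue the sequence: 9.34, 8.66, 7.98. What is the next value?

Differences: 8.66 - 9.34 = -0.68
This is an arithmetic sequence with common difference d = -0.68.
Next term = 7.98 + -0.68 = 7.3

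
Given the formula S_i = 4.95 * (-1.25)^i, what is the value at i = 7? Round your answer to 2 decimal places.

S_7 = 4.95 * (-1.25)^7 ≈ 4.95 * -4.7684 ≈ -23.6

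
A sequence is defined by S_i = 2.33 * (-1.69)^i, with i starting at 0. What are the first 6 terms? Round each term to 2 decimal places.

This is a geometric sequence.
i=0: S_0 = 2.33 * (-1.69)^0 = 2.33
i=1: S_1 = 2.33 * (-1.69)^1 ≈ -3.94
i=2: S_2 = 2.33 * (-1.69)^2 ≈ 6.65
i=3: S_3 = 2.33 * (-1.69)^3 ≈ -11.25
i=4: S_4 = 2.33 * (-1.69)^4 ≈ 19.01
i=5: S_5 = 2.33 * (-1.69)^5 ≈ -32.12
The first 6 terms are: [2.33, -3.94, 6.65, -11.25, 19.01, -32.12]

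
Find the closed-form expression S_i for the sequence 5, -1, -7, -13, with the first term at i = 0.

Check differences: -1 - 5 = -6
-7 - -1 = -6
Common difference d = -6.
First term a = 5.
Formula: S_i = 5 - 6*i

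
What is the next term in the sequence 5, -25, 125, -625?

Ratios: -25 / 5 = -5.0
This is a geometric sequence with common ratio r = -5.
Next term = -625 * -5 = 3125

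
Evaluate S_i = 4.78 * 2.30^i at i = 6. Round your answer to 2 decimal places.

S_6 = 4.78 * 2.3^6 ≈ 4.78 * 148.0359 ≈ 707.61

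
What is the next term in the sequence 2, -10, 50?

Ratios: -10 / 2 = -5.0
This is a geometric sequence with common ratio r = -5.
Next term = 50 * -5 = -250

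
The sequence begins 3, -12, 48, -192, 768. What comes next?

Ratios: -12 / 3 = -4.0
This is a geometric sequence with common ratio r = -4.
Next term = 768 * -4 = -3072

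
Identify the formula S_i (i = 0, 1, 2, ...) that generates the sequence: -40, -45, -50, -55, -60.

Check differences: -45 - -40 = -5
-50 - -45 = -5
Common difference d = -5.
First term a = -40.
Formula: S_i = -40 - 5*i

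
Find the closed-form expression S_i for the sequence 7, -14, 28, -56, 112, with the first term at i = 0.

Check ratios: -14 / 7 = -2.0
Common ratio r = -2.
First term a = 7.
Formula: S_i = 7 * (-2)^i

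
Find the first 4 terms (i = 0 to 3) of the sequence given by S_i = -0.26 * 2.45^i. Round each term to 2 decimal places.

This is a geometric sequence.
i=0: S_0 = -0.26 * 2.45^0 = -0.26
i=1: S_1 = -0.26 * 2.45^1 ≈ -0.64
i=2: S_2 = -0.26 * 2.45^2 ≈ -1.56
i=3: S_3 = -0.26 * 2.45^3 ≈ -3.82
The first 4 terms are: [-0.26, -0.64, -1.56, -3.82]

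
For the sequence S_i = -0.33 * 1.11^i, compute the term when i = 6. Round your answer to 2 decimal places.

S_6 = -0.33 * 1.11^6 ≈ -0.33 * 1.8704 ≈ -0.62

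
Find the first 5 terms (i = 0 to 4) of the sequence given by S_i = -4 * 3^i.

This is a geometric sequence.
i=0: S_0 = -4 * 3^0 = -4
i=1: S_1 = -4 * 3^1 = -12
i=2: S_2 = -4 * 3^2 = -36
i=3: S_3 = -4 * 3^3 = -108
i=4: S_4 = -4 * 3^4 = -324
The first 5 terms are: [-4, -12, -36, -108, -324]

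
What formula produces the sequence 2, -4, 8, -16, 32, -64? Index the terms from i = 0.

Check ratios: -4 / 2 = -2.0
Common ratio r = -2.
First term a = 2.
Formula: S_i = 2 * (-2)^i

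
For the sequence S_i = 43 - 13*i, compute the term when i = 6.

S_6 = 43 + -13*6 = 43 + -78 = -35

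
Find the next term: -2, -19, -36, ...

Differences: -19 - -2 = -17
This is an arithmetic sequence with common difference d = -17.
Next term = -36 + -17 = -53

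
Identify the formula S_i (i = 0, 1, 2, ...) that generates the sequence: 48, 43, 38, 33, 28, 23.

Check differences: 43 - 48 = -5
38 - 43 = -5
Common difference d = -5.
First term a = 48.
Formula: S_i = 48 - 5*i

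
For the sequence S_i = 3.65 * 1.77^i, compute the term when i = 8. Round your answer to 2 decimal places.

S_8 = 3.65 * 1.77^8 ≈ 3.65 * 96.3355 ≈ 351.62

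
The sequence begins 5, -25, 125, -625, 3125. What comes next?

Ratios: -25 / 5 = -5.0
This is a geometric sequence with common ratio r = -5.
Next term = 3125 * -5 = -15625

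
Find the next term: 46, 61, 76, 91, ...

Differences: 61 - 46 = 15
This is an arithmetic sequence with common difference d = 15.
Next term = 91 + 15 = 106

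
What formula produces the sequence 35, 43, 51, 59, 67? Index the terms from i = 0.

Check differences: 43 - 35 = 8
51 - 43 = 8
Common difference d = 8.
First term a = 35.
Formula: S_i = 35 + 8*i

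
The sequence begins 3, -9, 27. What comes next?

Ratios: -9 / 3 = -3.0
This is a geometric sequence with common ratio r = -3.
Next term = 27 * -3 = -81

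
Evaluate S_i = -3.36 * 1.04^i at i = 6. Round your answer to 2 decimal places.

S_6 = -3.36 * 1.04^6 ≈ -3.36 * 1.2653 ≈ -4.25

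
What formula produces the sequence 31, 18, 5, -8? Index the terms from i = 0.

Check differences: 18 - 31 = -13
5 - 18 = -13
Common difference d = -13.
First term a = 31.
Formula: S_i = 31 - 13*i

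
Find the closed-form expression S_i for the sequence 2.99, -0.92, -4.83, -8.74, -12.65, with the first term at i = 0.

Check differences: -0.92 - 2.99 = -3.91
-4.83 - -0.92 = -3.91
Common difference d = -3.91.
First term a = 2.99.
Formula: S_i = 2.99 - 3.91*i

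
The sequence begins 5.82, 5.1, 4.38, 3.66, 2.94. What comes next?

Differences: 5.1 - 5.82 = -0.72
This is an arithmetic sequence with common difference d = -0.72.
Next term = 2.94 + -0.72 = 2.22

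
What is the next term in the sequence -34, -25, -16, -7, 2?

Differences: -25 - -34 = 9
This is an arithmetic sequence with common difference d = 9.
Next term = 2 + 9 = 11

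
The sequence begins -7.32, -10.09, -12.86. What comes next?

Differences: -10.09 - -7.32 = -2.77
This is an arithmetic sequence with common difference d = -2.77.
Next term = -12.86 + -2.77 = -15.63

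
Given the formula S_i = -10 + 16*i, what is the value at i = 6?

S_6 = -10 + 16*6 = -10 + 96 = 86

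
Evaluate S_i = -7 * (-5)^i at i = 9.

S_9 = -7 * (-5)^9 = -7 * -1953125 = 13671875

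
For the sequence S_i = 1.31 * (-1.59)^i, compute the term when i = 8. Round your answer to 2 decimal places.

S_8 = 1.31 * (-1.59)^8 ≈ 1.31 * 40.8486 ≈ 53.51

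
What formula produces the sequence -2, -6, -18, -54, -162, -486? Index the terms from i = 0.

Check ratios: -6 / -2 = 3.0
Common ratio r = 3.
First term a = -2.
Formula: S_i = -2 * 3^i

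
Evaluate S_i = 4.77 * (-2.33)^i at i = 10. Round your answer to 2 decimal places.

S_10 = 4.77 * (-2.33)^10 ≈ 4.77 * 4715.8416 ≈ 22494.56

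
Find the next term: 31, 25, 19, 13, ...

Differences: 25 - 31 = -6
This is an arithmetic sequence with common difference d = -6.
Next term = 13 + -6 = 7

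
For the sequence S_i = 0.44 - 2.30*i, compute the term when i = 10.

S_10 = 0.44 + -2.3*10 = 0.44 + -23.0 = -22.56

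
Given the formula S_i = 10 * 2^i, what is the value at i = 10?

S_10 = 10 * 2^10 = 10 * 1024 = 10240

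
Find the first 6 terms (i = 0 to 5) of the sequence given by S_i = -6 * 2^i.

This is a geometric sequence.
i=0: S_0 = -6 * 2^0 = -6
i=1: S_1 = -6 * 2^1 = -12
i=2: S_2 = -6 * 2^2 = -24
i=3: S_3 = -6 * 2^3 = -48
i=4: S_4 = -6 * 2^4 = -96
i=5: S_5 = -6 * 2^5 = -192
The first 6 terms are: [-6, -12, -24, -48, -96, -192]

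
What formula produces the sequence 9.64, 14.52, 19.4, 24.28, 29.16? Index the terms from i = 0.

Check differences: 14.52 - 9.64 = 4.88
19.4 - 14.52 = 4.88
Common difference d = 4.88.
First term a = 9.64.
Formula: S_i = 9.64 + 4.88*i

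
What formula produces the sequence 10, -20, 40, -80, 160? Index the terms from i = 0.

Check ratios: -20 / 10 = -2.0
Common ratio r = -2.
First term a = 10.
Formula: S_i = 10 * (-2)^i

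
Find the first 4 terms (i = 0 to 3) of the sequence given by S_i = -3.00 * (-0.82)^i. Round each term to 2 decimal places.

This is a geometric sequence.
i=0: S_0 = -3.0 * (-0.82)^0 = -3.0
i=1: S_1 = -3.0 * (-0.82)^1 = 2.46
i=2: S_2 = -3.0 * (-0.82)^2 ≈ -2.02
i=3: S_3 = -3.0 * (-0.82)^3 ≈ 1.65
The first 4 terms are: [-3.0, 2.46, -2.02, 1.65]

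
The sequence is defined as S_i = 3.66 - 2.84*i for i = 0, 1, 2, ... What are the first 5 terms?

This is an arithmetic sequence.
i=0: S_0 = 3.66 + -2.84*0 = 3.66
i=1: S_1 = 3.66 + -2.84*1 = 0.82
i=2: S_2 = 3.66 + -2.84*2 = -2.02
i=3: S_3 = 3.66 + -2.84*3 = -4.86
i=4: S_4 = 3.66 + -2.84*4 = -7.7
The first 5 terms are: [3.66, 0.82, -2.02, -4.86, -7.7]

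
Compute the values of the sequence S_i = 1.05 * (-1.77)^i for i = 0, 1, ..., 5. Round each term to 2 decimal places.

This is a geometric sequence.
i=0: S_0 = 1.05 * (-1.77)^0 = 1.05
i=1: S_1 = 1.05 * (-1.77)^1 ≈ -1.86
i=2: S_2 = 1.05 * (-1.77)^2 ≈ 3.29
i=3: S_3 = 1.05 * (-1.77)^3 ≈ -5.82
i=4: S_4 = 1.05 * (-1.77)^4 ≈ 10.31
i=5: S_5 = 1.05 * (-1.77)^5 ≈ -18.24
The first 6 terms are: [1.05, -1.86, 3.29, -5.82, 10.31, -18.24]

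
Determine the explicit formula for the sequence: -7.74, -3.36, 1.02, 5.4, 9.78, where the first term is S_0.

Check differences: -3.36 - -7.74 = 4.38
1.02 - -3.36 = 4.38
Common difference d = 4.38.
First term a = -7.74.
Formula: S_i = -7.74 + 4.38*i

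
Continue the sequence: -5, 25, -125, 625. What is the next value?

Ratios: 25 / -5 = -5.0
This is a geometric sequence with common ratio r = -5.
Next term = 625 * -5 = -3125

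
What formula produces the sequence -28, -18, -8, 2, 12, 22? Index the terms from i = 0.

Check differences: -18 - -28 = 10
-8 - -18 = 10
Common difference d = 10.
First term a = -28.
Formula: S_i = -28 + 10*i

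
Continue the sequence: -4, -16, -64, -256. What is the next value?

Ratios: -16 / -4 = 4.0
This is a geometric sequence with common ratio r = 4.
Next term = -256 * 4 = -1024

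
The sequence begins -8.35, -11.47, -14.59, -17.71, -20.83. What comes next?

Differences: -11.47 - -8.35 = -3.12
This is an arithmetic sequence with common difference d = -3.12.
Next term = -20.83 + -3.12 = -23.95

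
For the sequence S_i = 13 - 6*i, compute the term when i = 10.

S_10 = 13 + -6*10 = 13 + -60 = -47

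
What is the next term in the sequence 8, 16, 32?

Ratios: 16 / 8 = 2.0
This is a geometric sequence with common ratio r = 2.
Next term = 32 * 2 = 64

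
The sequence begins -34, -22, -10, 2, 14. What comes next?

Differences: -22 - -34 = 12
This is an arithmetic sequence with common difference d = 12.
Next term = 14 + 12 = 26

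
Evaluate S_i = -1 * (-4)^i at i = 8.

S_8 = -1 * (-4)^8 = -1 * 65536 = -65536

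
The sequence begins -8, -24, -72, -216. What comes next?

Ratios: -24 / -8 = 3.0
This is a geometric sequence with common ratio r = 3.
Next term = -216 * 3 = -648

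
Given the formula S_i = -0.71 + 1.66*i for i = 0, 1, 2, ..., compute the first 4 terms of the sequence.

This is an arithmetic sequence.
i=0: S_0 = -0.71 + 1.66*0 = -0.71
i=1: S_1 = -0.71 + 1.66*1 = 0.95
i=2: S_2 = -0.71 + 1.66*2 = 2.61
i=3: S_3 = -0.71 + 1.66*3 = 4.27
The first 4 terms are: [-0.71, 0.95, 2.61, 4.27]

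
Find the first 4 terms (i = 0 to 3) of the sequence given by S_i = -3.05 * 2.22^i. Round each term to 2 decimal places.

This is a geometric sequence.
i=0: S_0 = -3.05 * 2.22^0 = -3.05
i=1: S_1 = -3.05 * 2.22^1 ≈ -6.77
i=2: S_2 = -3.05 * 2.22^2 ≈ -15.03
i=3: S_3 = -3.05 * 2.22^3 ≈ -33.37
The first 4 terms are: [-3.05, -6.77, -15.03, -33.37]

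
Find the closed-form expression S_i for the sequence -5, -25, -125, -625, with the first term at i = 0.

Check ratios: -25 / -5 = 5.0
Common ratio r = 5.
First term a = -5.
Formula: S_i = -5 * 5^i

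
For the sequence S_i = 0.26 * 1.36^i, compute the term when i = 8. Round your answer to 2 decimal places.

S_8 = 0.26 * 1.36^8 ≈ 0.26 * 11.7034 ≈ 3.04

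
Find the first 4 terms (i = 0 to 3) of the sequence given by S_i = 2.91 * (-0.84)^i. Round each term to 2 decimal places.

This is a geometric sequence.
i=0: S_0 = 2.91 * (-0.84)^0 = 2.91
i=1: S_1 = 2.91 * (-0.84)^1 ≈ -2.44
i=2: S_2 = 2.91 * (-0.84)^2 ≈ 2.05
i=3: S_3 = 2.91 * (-0.84)^3 ≈ -1.72
The first 4 terms are: [2.91, -2.44, 2.05, -1.72]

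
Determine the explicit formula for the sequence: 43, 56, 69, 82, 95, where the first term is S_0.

Check differences: 56 - 43 = 13
69 - 56 = 13
Common difference d = 13.
First term a = 43.
Formula: S_i = 43 + 13*i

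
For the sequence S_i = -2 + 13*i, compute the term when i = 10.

S_10 = -2 + 13*10 = -2 + 130 = 128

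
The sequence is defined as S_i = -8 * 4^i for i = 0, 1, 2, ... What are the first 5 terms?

This is a geometric sequence.
i=0: S_0 = -8 * 4^0 = -8
i=1: S_1 = -8 * 4^1 = -32
i=2: S_2 = -8 * 4^2 = -128
i=3: S_3 = -8 * 4^3 = -512
i=4: S_4 = -8 * 4^4 = -2048
The first 5 terms are: [-8, -32, -128, -512, -2048]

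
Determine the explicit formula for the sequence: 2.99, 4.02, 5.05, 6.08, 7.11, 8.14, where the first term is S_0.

Check differences: 4.02 - 2.99 = 1.03
5.05 - 4.02 = 1.03
Common difference d = 1.03.
First term a = 2.99.
Formula: S_i = 2.99 + 1.03*i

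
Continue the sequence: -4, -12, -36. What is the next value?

Ratios: -12 / -4 = 3.0
This is a geometric sequence with common ratio r = 3.
Next term = -36 * 3 = -108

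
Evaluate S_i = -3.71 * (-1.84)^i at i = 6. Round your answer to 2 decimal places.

S_6 = -3.71 * (-1.84)^6 ≈ -3.71 * 38.8067 ≈ -143.97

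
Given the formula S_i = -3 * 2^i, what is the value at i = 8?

S_8 = -3 * 2^8 = -3 * 256 = -768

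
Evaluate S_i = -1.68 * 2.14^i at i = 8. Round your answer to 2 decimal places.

S_8 = -1.68 * 2.14^8 ≈ -1.68 * 439.8557 ≈ -738.96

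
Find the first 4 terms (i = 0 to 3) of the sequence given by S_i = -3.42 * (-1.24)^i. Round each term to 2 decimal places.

This is a geometric sequence.
i=0: S_0 = -3.42 * (-1.24)^0 = -3.42
i=1: S_1 = -3.42 * (-1.24)^1 ≈ 4.24
i=2: S_2 = -3.42 * (-1.24)^2 ≈ -5.26
i=3: S_3 = -3.42 * (-1.24)^3 ≈ 6.52
The first 4 terms are: [-3.42, 4.24, -5.26, 6.52]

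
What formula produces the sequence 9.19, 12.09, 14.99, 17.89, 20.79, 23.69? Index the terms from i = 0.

Check differences: 12.09 - 9.19 = 2.9
14.99 - 12.09 = 2.9
Common difference d = 2.9.
First term a = 9.19.
Formula: S_i = 9.19 + 2.90*i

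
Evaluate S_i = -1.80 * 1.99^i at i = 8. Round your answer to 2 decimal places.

S_8 = -1.8 * 1.99^8 ≈ -1.8 * 245.9374 ≈ -442.69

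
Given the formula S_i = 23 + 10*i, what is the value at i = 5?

S_5 = 23 + 10*5 = 23 + 50 = 73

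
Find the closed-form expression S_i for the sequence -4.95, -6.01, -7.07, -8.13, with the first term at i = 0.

Check differences: -6.01 - -4.95 = -1.06
-7.07 - -6.01 = -1.06
Common difference d = -1.06.
First term a = -4.95.
Formula: S_i = -4.95 - 1.06*i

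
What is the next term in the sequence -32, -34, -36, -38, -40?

Differences: -34 - -32 = -2
This is an arithmetic sequence with common difference d = -2.
Next term = -40 + -2 = -42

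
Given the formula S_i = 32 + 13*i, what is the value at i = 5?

S_5 = 32 + 13*5 = 32 + 65 = 97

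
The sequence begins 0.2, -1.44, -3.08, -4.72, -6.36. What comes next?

Differences: -1.44 - 0.2 = -1.64
This is an arithmetic sequence with common difference d = -1.64.
Next term = -6.36 + -1.64 = -8.0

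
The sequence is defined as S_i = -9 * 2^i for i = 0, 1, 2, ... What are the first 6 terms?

This is a geometric sequence.
i=0: S_0 = -9 * 2^0 = -9
i=1: S_1 = -9 * 2^1 = -18
i=2: S_2 = -9 * 2^2 = -36
i=3: S_3 = -9 * 2^3 = -72
i=4: S_4 = -9 * 2^4 = -144
i=5: S_5 = -9 * 2^5 = -288
The first 6 terms are: [-9, -18, -36, -72, -144, -288]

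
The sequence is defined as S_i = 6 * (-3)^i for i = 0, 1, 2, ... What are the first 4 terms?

This is a geometric sequence.
i=0: S_0 = 6 * (-3)^0 = 6
i=1: S_1 = 6 * (-3)^1 = -18
i=2: S_2 = 6 * (-3)^2 = 54
i=3: S_3 = 6 * (-3)^3 = -162
The first 4 terms are: [6, -18, 54, -162]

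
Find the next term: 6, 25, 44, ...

Differences: 25 - 6 = 19
This is an arithmetic sequence with common difference d = 19.
Next term = 44 + 19 = 63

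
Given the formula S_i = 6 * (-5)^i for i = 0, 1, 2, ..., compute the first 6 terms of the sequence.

This is a geometric sequence.
i=0: S_0 = 6 * (-5)^0 = 6
i=1: S_1 = 6 * (-5)^1 = -30
i=2: S_2 = 6 * (-5)^2 = 150
i=3: S_3 = 6 * (-5)^3 = -750
i=4: S_4 = 6 * (-5)^4 = 3750
i=5: S_5 = 6 * (-5)^5 = -18750
The first 6 terms are: [6, -30, 150, -750, 3750, -18750]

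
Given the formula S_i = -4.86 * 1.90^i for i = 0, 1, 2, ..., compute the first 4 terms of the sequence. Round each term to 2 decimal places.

This is a geometric sequence.
i=0: S_0 = -4.86 * 1.9^0 = -4.86
i=1: S_1 = -4.86 * 1.9^1 ≈ -9.23
i=2: S_2 = -4.86 * 1.9^2 ≈ -17.54
i=3: S_3 = -4.86 * 1.9^3 ≈ -33.33
The first 4 terms are: [-4.86, -9.23, -17.54, -33.33]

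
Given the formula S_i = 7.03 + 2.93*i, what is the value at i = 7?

S_7 = 7.03 + 2.93*7 = 7.03 + 20.51 = 27.54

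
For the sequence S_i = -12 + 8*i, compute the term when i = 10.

S_10 = -12 + 8*10 = -12 + 80 = 68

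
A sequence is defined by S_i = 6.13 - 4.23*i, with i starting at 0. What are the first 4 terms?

This is an arithmetic sequence.
i=0: S_0 = 6.13 + -4.23*0 = 6.13
i=1: S_1 = 6.13 + -4.23*1 = 1.9
i=2: S_2 = 6.13 + -4.23*2 = -2.33
i=3: S_3 = 6.13 + -4.23*3 = -6.56
The first 4 terms are: [6.13, 1.9, -2.33, -6.56]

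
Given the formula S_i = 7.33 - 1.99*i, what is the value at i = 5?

S_5 = 7.33 + -1.99*5 = 7.33 + -9.95 = -2.62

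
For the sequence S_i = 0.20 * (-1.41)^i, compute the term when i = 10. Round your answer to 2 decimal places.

S_10 = 0.2 * (-1.41)^10 ≈ 0.2 * 31.0593 ≈ 6.21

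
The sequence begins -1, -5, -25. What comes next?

Ratios: -5 / -1 = 5.0
This is a geometric sequence with common ratio r = 5.
Next term = -25 * 5 = -125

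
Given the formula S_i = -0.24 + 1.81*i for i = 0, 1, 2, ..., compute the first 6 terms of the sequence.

This is an arithmetic sequence.
i=0: S_0 = -0.24 + 1.81*0 = -0.24
i=1: S_1 = -0.24 + 1.81*1 = 1.57
i=2: S_2 = -0.24 + 1.81*2 = 3.38
i=3: S_3 = -0.24 + 1.81*3 = 5.19
i=4: S_4 = -0.24 + 1.81*4 = 7.0
i=5: S_5 = -0.24 + 1.81*5 = 8.81
The first 6 terms are: [-0.24, 1.57, 3.38, 5.19, 7.0, 8.81]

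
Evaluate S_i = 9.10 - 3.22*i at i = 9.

S_9 = 9.1 + -3.22*9 = 9.1 + -28.98 = -19.88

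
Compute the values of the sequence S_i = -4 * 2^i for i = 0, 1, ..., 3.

This is a geometric sequence.
i=0: S_0 = -4 * 2^0 = -4
i=1: S_1 = -4 * 2^1 = -8
i=2: S_2 = -4 * 2^2 = -16
i=3: S_3 = -4 * 2^3 = -32
The first 4 terms are: [-4, -8, -16, -32]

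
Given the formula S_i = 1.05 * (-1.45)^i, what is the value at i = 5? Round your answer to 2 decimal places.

S_5 = 1.05 * (-1.45)^5 ≈ 1.05 * -6.4097 ≈ -6.73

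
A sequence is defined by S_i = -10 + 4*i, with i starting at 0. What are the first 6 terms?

This is an arithmetic sequence.
i=0: S_0 = -10 + 4*0 = -10
i=1: S_1 = -10 + 4*1 = -6
i=2: S_2 = -10 + 4*2 = -2
i=3: S_3 = -10 + 4*3 = 2
i=4: S_4 = -10 + 4*4 = 6
i=5: S_5 = -10 + 4*5 = 10
The first 6 terms are: [-10, -6, -2, 2, 6, 10]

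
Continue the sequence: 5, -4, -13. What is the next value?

Differences: -4 - 5 = -9
This is an arithmetic sequence with common difference d = -9.
Next term = -13 + -9 = -22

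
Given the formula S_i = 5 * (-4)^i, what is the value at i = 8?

S_8 = 5 * (-4)^8 = 5 * 65536 = 327680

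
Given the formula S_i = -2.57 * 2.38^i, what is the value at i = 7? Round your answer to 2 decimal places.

S_7 = -2.57 * 2.38^7 ≈ -2.57 * 432.5524 ≈ -1111.66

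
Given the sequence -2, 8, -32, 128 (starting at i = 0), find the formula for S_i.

Check ratios: 8 / -2 = -4.0
Common ratio r = -4.
First term a = -2.
Formula: S_i = -2 * (-4)^i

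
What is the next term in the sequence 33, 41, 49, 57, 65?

Differences: 41 - 33 = 8
This is an arithmetic sequence with common difference d = 8.
Next term = 65 + 8 = 73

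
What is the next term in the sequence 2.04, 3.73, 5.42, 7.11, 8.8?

Differences: 3.73 - 2.04 = 1.69
This is an arithmetic sequence with common difference d = 1.69.
Next term = 8.8 + 1.69 = 10.49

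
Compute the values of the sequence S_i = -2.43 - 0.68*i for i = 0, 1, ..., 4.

This is an arithmetic sequence.
i=0: S_0 = -2.43 + -0.68*0 = -2.43
i=1: S_1 = -2.43 + -0.68*1 = -3.11
i=2: S_2 = -2.43 + -0.68*2 = -3.79
i=3: S_3 = -2.43 + -0.68*3 = -4.47
i=4: S_4 = -2.43 + -0.68*4 = -5.15
The first 5 terms are: [-2.43, -3.11, -3.79, -4.47, -5.15]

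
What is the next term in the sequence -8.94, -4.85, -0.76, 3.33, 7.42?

Differences: -4.85 - -8.94 = 4.09
This is an arithmetic sequence with common difference d = 4.09.
Next term = 7.42 + 4.09 = 11.51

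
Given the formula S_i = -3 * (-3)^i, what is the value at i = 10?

S_10 = -3 * (-3)^10 = -3 * 59049 = -177147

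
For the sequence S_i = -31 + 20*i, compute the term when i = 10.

S_10 = -31 + 20*10 = -31 + 200 = 169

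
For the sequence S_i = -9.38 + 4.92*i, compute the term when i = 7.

S_7 = -9.38 + 4.92*7 = -9.38 + 34.44 = 25.06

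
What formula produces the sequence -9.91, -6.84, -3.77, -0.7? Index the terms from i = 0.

Check differences: -6.84 - -9.91 = 3.07
-3.77 - -6.84 = 3.07
Common difference d = 3.07.
First term a = -9.91.
Formula: S_i = -9.91 + 3.07*i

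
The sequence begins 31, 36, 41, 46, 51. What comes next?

Differences: 36 - 31 = 5
This is an arithmetic sequence with common difference d = 5.
Next term = 51 + 5 = 56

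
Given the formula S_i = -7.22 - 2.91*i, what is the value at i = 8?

S_8 = -7.22 + -2.91*8 = -7.22 + -23.28 = -30.5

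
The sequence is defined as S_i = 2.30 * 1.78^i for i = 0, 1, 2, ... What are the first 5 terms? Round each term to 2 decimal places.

This is a geometric sequence.
i=0: S_0 = 2.3 * 1.78^0 = 2.3
i=1: S_1 = 2.3 * 1.78^1 ≈ 4.09
i=2: S_2 = 2.3 * 1.78^2 ≈ 7.29
i=3: S_3 = 2.3 * 1.78^3 ≈ 12.97
i=4: S_4 = 2.3 * 1.78^4 ≈ 23.09
The first 5 terms are: [2.3, 4.09, 7.29, 12.97, 23.09]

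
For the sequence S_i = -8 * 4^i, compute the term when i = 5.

S_5 = -8 * 4^5 = -8 * 1024 = -8192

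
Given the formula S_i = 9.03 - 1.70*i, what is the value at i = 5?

S_5 = 9.03 + -1.7*5 = 9.03 + -8.5 = 0.53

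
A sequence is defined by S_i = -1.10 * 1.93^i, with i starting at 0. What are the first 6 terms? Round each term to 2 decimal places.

This is a geometric sequence.
i=0: S_0 = -1.1 * 1.93^0 = -1.1
i=1: S_1 = -1.1 * 1.93^1 ≈ -2.12
i=2: S_2 = -1.1 * 1.93^2 ≈ -4.1
i=3: S_3 = -1.1 * 1.93^3 ≈ -7.91
i=4: S_4 = -1.1 * 1.93^4 ≈ -15.26
i=5: S_5 = -1.1 * 1.93^5 ≈ -29.46
The first 6 terms are: [-1.1, -2.12, -4.1, -7.91, -15.26, -29.46]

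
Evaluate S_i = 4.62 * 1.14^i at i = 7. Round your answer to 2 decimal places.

S_7 = 4.62 * 1.14^7 ≈ 4.62 * 2.5023 ≈ 11.56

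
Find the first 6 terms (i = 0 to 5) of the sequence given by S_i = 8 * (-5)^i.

This is a geometric sequence.
i=0: S_0 = 8 * (-5)^0 = 8
i=1: S_1 = 8 * (-5)^1 = -40
i=2: S_2 = 8 * (-5)^2 = 200
i=3: S_3 = 8 * (-5)^3 = -1000
i=4: S_4 = 8 * (-5)^4 = 5000
i=5: S_5 = 8 * (-5)^5 = -25000
The first 6 terms are: [8, -40, 200, -1000, 5000, -25000]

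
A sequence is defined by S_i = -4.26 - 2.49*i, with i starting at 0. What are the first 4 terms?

This is an arithmetic sequence.
i=0: S_0 = -4.26 + -2.49*0 = -4.26
i=1: S_1 = -4.26 + -2.49*1 = -6.75
i=2: S_2 = -4.26 + -2.49*2 = -9.24
i=3: S_3 = -4.26 + -2.49*3 = -11.73
The first 4 terms are: [-4.26, -6.75, -9.24, -11.73]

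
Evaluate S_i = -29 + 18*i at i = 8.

S_8 = -29 + 18*8 = -29 + 144 = 115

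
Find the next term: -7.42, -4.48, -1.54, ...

Differences: -4.48 - -7.42 = 2.94
This is an arithmetic sequence with common difference d = 2.94.
Next term = -1.54 + 2.94 = 1.4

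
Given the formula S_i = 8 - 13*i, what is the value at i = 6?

S_6 = 8 + -13*6 = 8 + -78 = -70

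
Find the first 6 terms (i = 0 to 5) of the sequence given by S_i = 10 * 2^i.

This is a geometric sequence.
i=0: S_0 = 10 * 2^0 = 10
i=1: S_1 = 10 * 2^1 = 20
i=2: S_2 = 10 * 2^2 = 40
i=3: S_3 = 10 * 2^3 = 80
i=4: S_4 = 10 * 2^4 = 160
i=5: S_5 = 10 * 2^5 = 320
The first 6 terms are: [10, 20, 40, 80, 160, 320]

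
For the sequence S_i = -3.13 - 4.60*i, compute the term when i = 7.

S_7 = -3.13 + -4.6*7 = -3.13 + -32.2 = -35.33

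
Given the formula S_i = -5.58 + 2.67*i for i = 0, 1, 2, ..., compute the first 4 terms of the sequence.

This is an arithmetic sequence.
i=0: S_0 = -5.58 + 2.67*0 = -5.58
i=1: S_1 = -5.58 + 2.67*1 = -2.91
i=2: S_2 = -5.58 + 2.67*2 = -0.24
i=3: S_3 = -5.58 + 2.67*3 = 2.43
The first 4 terms are: [-5.58, -2.91, -0.24, 2.43]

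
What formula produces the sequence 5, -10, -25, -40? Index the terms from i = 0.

Check differences: -10 - 5 = -15
-25 - -10 = -15
Common difference d = -15.
First term a = 5.
Formula: S_i = 5 - 15*i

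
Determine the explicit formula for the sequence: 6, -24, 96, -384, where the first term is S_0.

Check ratios: -24 / 6 = -4.0
Common ratio r = -4.
First term a = 6.
Formula: S_i = 6 * (-4)^i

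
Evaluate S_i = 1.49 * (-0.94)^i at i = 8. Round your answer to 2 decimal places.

S_8 = 1.49 * (-0.94)^8 ≈ 1.49 * 0.6096 ≈ 0.91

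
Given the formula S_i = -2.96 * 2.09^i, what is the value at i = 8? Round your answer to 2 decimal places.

S_8 = -2.96 * 2.09^8 ≈ -2.96 * 364.0578 ≈ -1077.61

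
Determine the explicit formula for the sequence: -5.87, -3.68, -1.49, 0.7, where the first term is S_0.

Check differences: -3.68 - -5.87 = 2.19
-1.49 - -3.68 = 2.19
Common difference d = 2.19.
First term a = -5.87.
Formula: S_i = -5.87 + 2.19*i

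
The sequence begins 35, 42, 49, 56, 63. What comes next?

Differences: 42 - 35 = 7
This is an arithmetic sequence with common difference d = 7.
Next term = 63 + 7 = 70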